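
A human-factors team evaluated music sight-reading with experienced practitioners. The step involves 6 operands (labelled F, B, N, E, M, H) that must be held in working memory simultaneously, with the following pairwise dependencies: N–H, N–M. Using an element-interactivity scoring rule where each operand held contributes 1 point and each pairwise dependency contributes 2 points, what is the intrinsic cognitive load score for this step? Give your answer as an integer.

Count of operands held simultaneously: 6.
Count of pairwise dependencies listed: 2.
Element contribution: 6 × 1 = 6.
Interaction contribution: 2 × 2 = 4.
Intrinsic load = 6 + 4 = 10.

10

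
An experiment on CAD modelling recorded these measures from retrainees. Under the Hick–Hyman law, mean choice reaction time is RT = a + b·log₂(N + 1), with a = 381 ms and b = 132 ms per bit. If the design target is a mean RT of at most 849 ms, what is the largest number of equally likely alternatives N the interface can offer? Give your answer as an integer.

Set 381 + 132·log₂(N + 1) ≤ 849.
log₂(N + 1) ≤ (849 − 381) / 132 = 3.5455.
N + 1 ≤ 2^3.5455 = 11.6762.
N ≤ 10.6762, so the largest integer N is 10.

10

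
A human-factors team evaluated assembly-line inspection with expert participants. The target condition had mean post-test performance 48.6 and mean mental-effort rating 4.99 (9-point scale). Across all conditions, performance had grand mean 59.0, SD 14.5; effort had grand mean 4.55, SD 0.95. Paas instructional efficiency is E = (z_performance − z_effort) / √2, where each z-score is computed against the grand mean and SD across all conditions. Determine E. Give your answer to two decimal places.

-0.83

z_performance = (48.6 − 59.0) / 14.5 = -10.4000 / 14.5 = -0.7172.
z_effort = (4.99 − 4.55) / 0.95 = 0.4400 / 0.95 = 0.4632.
z_P − z_E = -0.7172 − 0.4632 = -1.1804.
E = -1.1804 / √2 = -1.1804 / 1.41421 = -0.8347 ≈ -0.83.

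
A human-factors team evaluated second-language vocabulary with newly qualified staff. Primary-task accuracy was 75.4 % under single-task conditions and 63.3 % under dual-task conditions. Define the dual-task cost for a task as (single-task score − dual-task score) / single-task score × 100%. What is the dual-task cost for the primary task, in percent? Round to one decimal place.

16.0

Cost = (75.4 − 63.3) / 75.4 × 100%
     = 12.1000 / 75.4 × 100% = 16.0477%.
≈ 16.0%.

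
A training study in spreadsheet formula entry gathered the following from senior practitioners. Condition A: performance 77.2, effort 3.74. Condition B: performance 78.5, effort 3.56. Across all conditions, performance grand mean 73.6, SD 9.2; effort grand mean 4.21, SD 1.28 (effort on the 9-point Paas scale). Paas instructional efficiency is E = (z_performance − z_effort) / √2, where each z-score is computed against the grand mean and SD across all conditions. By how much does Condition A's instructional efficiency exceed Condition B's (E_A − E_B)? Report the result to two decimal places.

Condition A: z_P = (77.2 − 73.6)/9.2 = 0.3913; z_E = (3.74 − 4.21)/1.28 = -0.3672; E_A = (0.3913 − (-0.3672))/√2 = 0.5363.
Condition B: z_P = (78.5 − 73.6)/9.2 = 0.5326; z_E = (3.56 − 4.21)/1.28 = -0.5078; E_B = (0.5326 − (-0.5078))/√2 = 0.7357.
E_A − E_B = 0.5363 − 0.7357 = -0.1994 ≈ -0.20.

-0.20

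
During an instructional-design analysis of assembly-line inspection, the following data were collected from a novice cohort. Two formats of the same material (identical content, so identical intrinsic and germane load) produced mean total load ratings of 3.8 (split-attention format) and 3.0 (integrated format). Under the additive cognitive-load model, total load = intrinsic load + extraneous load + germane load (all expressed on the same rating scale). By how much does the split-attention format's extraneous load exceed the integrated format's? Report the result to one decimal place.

Intrinsic and germane load are equal across formats, so the difference in total load equals the difference in extraneous load.
Extraneous-load difference = 3.8 − 3.0 = 0.8.

0.8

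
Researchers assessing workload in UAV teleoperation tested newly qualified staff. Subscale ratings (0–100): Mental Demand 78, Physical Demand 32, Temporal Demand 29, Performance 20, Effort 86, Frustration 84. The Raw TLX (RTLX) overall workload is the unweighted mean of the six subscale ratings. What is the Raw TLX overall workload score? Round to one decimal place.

Sum of ratings = 78 + 32 + 29 + 20 + 86 + 84 = 329.
RTLX = 329 / 6 = 54.8333 ≈ 54.8.

54.8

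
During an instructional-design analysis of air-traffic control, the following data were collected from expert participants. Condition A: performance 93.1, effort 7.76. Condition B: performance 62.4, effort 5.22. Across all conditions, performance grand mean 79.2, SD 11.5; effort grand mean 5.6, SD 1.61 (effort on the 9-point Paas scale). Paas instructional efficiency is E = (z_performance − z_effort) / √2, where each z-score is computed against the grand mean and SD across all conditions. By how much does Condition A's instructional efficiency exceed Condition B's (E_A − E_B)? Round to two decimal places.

Condition A: z_P = (93.1 − 79.2)/11.5 = 1.2087; z_E = (7.76 − 5.6)/1.61 = 1.3416; E_A = (1.2087 − 1.3416)/√2 = -0.0940.
Condition B: z_P = (62.4 − 79.2)/11.5 = -1.4609; z_E = (5.22 − 5.6)/1.61 = -0.2360; E_B = (-1.4609 − (-0.2360))/√2 = -0.8661.
E_A − E_B = -0.0940 − (-0.8661) = 0.7721 ≈ 0.77.

0.77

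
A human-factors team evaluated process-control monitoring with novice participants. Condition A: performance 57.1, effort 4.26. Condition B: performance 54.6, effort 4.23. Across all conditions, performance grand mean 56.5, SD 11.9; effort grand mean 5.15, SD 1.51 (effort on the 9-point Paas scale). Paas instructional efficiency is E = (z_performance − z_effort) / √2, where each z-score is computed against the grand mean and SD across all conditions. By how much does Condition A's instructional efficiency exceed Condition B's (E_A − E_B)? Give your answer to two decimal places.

0.13

Condition A: z_P = (57.1 − 56.5)/11.9 = 0.0504; z_E = (4.26 − 5.15)/1.51 = -0.5894; E_A = (0.0504 − (-0.5894))/√2 = 0.4524.
Condition B: z_P = (54.6 − 56.5)/11.9 = -0.1597; z_E = (4.23 − 5.15)/1.51 = -0.6093; E_B = (-0.1597 − (-0.6093))/√2 = 0.3179.
E_A − E_B = 0.4524 − 0.3179 = 0.1345 ≈ 0.13.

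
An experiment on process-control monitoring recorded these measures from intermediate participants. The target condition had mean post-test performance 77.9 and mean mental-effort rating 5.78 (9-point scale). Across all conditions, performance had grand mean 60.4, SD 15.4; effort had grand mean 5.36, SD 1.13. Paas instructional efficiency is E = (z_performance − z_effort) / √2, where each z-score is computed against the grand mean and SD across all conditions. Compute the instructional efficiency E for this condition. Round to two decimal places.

0.54

z_performance = (77.9 − 60.4) / 15.4 = 17.5000 / 15.4 = 1.1364.
z_effort = (5.78 − 5.36) / 1.13 = 0.4200 / 1.13 = 0.3717.
z_P − z_E = 1.1364 − 0.3717 = 0.7647.
E = 0.7647 / √2 = 0.7647 / 1.41421 = 0.5407 ≈ 0.54.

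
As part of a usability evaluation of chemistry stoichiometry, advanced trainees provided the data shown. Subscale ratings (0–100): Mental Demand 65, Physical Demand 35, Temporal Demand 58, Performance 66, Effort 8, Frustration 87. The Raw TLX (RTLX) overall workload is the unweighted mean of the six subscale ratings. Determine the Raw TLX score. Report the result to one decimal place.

Sum of ratings = 65 + 35 + 58 + 66 + 8 + 87 = 319.
RTLX = 319 / 6 = 53.1667 ≈ 53.2.

53.2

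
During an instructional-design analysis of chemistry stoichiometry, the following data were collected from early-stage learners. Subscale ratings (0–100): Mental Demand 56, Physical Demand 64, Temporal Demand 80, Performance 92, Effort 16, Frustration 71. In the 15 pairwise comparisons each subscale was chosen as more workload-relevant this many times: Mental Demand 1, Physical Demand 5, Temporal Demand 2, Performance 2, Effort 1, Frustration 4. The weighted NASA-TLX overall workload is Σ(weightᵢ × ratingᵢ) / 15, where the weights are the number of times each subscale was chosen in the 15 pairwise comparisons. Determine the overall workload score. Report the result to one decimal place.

68.0

The tallies are the weights (they sum to 15).
Weighted sum = 1·56 + 5·64 + 2·80 + 2·92 + 1·16 + 4·71
            = 56 + 320 + 160 + 184 + 16 + 284 = 1020.
Overall workload = 1020 / 15 = 68.0000 ≈ 68.0.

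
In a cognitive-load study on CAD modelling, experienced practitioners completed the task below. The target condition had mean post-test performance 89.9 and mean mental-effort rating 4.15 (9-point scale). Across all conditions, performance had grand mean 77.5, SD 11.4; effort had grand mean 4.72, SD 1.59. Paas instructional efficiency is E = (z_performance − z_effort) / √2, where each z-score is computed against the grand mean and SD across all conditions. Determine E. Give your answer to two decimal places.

1.02

z_performance = (89.9 − 77.5) / 11.4 = 12.4000 / 11.4 = 1.0877.
z_effort = (4.15 − 4.72) / 1.59 = -0.5700 / 1.59 = -0.3585.
z_P − z_E = 1.0877 − (-0.3585) = 1.4462.
E = 1.4462 / √2 = 1.4462 / 1.41421 = 1.0226 ≈ 1.02.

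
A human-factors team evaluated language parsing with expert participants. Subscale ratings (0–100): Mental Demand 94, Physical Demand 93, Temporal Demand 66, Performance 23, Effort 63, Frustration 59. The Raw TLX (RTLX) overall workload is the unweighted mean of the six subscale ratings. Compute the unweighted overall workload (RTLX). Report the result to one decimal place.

Sum of ratings = 94 + 93 + 66 + 23 + 63 + 59 = 398.
RTLX = 398 / 6 = 66.3333 ≈ 66.3.

66.3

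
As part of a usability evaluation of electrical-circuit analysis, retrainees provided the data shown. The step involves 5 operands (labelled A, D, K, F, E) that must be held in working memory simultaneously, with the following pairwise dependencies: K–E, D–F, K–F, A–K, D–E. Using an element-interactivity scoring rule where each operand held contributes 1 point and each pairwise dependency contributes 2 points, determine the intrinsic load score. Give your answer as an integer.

Count of operands held simultaneously: 5.
Count of pairwise dependencies listed: 5.
Element contribution: 5 × 1 = 5.
Interaction contribution: 5 × 2 = 10.
Intrinsic load = 5 + 10 = 15.

15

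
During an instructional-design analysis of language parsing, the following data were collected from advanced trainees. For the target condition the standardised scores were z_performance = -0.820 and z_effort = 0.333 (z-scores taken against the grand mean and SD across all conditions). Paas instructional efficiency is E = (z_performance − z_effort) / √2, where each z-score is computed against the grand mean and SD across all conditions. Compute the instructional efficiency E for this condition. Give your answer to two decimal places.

z_P − z_E = -0.820 − 0.333 = -1.1530.
E = -1.1530 / √2 = -1.1530 / 1.41421 = -0.8153 ≈ -0.82.

-0.82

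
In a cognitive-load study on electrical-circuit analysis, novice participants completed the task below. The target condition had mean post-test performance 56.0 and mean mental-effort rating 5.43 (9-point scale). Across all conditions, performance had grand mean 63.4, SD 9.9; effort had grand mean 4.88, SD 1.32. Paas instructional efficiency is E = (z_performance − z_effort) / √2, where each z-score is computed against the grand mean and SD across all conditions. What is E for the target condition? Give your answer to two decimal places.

z_performance = (56.0 − 63.4) / 9.9 = -7.4000 / 9.9 = -0.7475.
z_effort = (5.43 − 4.88) / 1.32 = 0.5500 / 1.32 = 0.4167.
z_P − z_E = -0.7475 − 0.4167 = -1.1642.
E = -1.1642 / √2 = -1.1642 / 1.41421 = -0.8232 ≈ -0.82.

-0.82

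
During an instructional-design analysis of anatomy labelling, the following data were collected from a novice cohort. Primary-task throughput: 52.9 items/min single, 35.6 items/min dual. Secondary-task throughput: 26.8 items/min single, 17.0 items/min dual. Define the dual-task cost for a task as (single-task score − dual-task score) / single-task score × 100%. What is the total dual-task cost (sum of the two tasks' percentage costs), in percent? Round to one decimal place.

69.3

Primary cost = (52.9 − 35.6) / 52.9 × 100% = 32.7032%.
Secondary cost = (26.8 − 17.0) / 26.8 × 100% = 36.5672%.
Total = 32.7032% + 36.5672% = 69.2704% ≈ 69.3%.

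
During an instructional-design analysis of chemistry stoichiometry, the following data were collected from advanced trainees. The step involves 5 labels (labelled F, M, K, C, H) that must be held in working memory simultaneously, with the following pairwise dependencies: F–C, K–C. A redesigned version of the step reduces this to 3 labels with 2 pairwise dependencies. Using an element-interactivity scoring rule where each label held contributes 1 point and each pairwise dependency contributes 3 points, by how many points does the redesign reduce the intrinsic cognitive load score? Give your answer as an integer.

Original: 5 × 1 + 2 × 3 = 5 + 6 = 11.
Redesigned: 3 × 1 + 2 × 3 = 3 + 6 = 9.
Reduction = 11 − 9 = 2.

2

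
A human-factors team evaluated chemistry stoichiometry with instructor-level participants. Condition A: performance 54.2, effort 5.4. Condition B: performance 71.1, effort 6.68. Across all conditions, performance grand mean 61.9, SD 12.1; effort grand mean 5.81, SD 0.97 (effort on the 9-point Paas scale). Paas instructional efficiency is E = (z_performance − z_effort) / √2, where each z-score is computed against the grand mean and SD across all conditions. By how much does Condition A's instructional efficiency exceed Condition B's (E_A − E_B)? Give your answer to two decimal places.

Condition A: z_P = (54.2 − 61.9)/12.1 = -0.6364; z_E = (5.4 − 5.81)/0.97 = -0.4227; E_A = (-0.6364 − (-0.4227))/√2 = -0.1511.
Condition B: z_P = (71.1 − 61.9)/12.1 = 0.7603; z_E = (6.68 − 5.81)/0.97 = 0.8969; E_B = (0.7603 − 0.8969)/√2 = -0.0966.
E_A − E_B = -0.1511 − (-0.0966) = -0.0545 ≈ -0.05.

-0.05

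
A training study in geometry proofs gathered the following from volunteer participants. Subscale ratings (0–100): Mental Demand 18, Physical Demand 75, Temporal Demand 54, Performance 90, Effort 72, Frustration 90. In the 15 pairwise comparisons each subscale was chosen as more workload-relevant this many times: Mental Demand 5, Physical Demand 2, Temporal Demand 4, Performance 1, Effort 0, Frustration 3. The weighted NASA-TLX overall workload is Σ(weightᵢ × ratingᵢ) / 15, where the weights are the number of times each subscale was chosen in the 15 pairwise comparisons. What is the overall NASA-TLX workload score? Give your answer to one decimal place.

The tallies are the weights (they sum to 15).
Weighted sum = 5·18 + 2·75 + 4·54 + 1·90 + 0·72 + 3·90
            = 90 + 150 + 216 + 90 + 0 + 270 = 816.
Overall workload = 816 / 15 = 54.4000 ≈ 54.4.

54.4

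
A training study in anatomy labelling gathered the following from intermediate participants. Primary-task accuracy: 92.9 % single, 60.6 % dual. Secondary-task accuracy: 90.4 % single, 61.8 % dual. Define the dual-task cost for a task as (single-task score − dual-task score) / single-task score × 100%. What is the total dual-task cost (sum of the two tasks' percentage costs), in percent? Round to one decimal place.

Primary cost = (92.9 − 60.6) / 92.9 × 100% = 34.7686%.
Secondary cost = (90.4 − 61.8) / 90.4 × 100% = 31.6372%.
Total = 34.7686% + 31.6372% = 66.4058% ≈ 66.4%.

66.4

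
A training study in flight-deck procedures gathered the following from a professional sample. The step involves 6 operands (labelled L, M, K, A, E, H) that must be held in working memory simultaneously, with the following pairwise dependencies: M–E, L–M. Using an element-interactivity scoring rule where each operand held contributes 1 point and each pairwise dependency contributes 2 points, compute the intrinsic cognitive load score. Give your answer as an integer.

10

Count of operands held simultaneously: 6.
Count of pairwise dependencies listed: 2.
Element contribution: 6 × 1 = 6.
Interaction contribution: 2 × 2 = 4.
Intrinsic load = 6 + 4 = 10.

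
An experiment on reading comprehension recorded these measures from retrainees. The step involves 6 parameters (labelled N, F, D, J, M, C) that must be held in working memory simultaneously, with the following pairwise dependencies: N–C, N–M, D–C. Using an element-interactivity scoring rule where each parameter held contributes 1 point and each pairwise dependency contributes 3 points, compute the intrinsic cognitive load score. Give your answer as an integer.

Count of parameters held simultaneously: 6.
Count of pairwise dependencies listed: 3.
Element contribution: 6 × 1 = 6.
Interaction contribution: 3 × 3 = 9.
Intrinsic load = 6 + 9 = 15.

15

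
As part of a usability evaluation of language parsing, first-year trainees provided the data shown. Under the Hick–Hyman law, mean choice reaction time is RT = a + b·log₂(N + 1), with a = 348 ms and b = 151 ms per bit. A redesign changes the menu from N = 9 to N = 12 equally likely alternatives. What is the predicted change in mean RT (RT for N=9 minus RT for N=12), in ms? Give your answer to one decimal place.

-57.2

RT(9) = 348 + 151·log₂(10) = 348 + 151·3.3219 = 849.6069 ms.
RT(12) = 348 + 151·log₂(13) = 348 + 151·3.7004 = 906.7604 ms.
Difference = 849.6069 − 906.7604 = -57.1535 ≈ -57.2 ms.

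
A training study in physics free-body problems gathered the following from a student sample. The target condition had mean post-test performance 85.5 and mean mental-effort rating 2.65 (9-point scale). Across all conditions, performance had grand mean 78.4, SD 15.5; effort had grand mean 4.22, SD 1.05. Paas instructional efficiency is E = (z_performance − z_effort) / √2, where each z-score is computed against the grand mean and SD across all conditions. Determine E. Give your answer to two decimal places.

z_performance = (85.5 − 78.4) / 15.5 = 7.1000 / 15.5 = 0.4581.
z_effort = (2.65 − 4.22) / 1.05 = -1.5700 / 1.05 = -1.4952.
z_P − z_E = 0.4581 − (-1.4952) = 1.9533.
E = 1.9533 / √2 = 1.9533 / 1.41421 = 1.3812 ≈ 1.38.

1.38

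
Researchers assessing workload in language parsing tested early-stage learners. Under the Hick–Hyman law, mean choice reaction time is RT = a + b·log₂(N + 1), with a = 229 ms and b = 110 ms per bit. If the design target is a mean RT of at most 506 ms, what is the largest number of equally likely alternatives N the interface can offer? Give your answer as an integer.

4

Set 229 + 110·log₂(N + 1) ≤ 506.
log₂(N + 1) ≤ (506 − 229) / 110 = 2.5182.
N + 1 ≤ 2^2.5182 = 5.7287.
N ≤ 4.7287, so the largest integer N is 4.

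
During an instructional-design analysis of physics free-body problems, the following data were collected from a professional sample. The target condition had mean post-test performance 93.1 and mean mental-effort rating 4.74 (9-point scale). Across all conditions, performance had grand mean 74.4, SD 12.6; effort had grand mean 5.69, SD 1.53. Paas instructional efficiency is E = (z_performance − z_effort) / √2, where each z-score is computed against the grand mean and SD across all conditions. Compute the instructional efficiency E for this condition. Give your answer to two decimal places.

z_performance = (93.1 − 74.4) / 12.6 = 18.7000 / 12.6 = 1.4841.
z_effort = (4.74 − 5.69) / 1.53 = -0.9500 / 1.53 = -0.6209.
z_P − z_E = 1.4841 − (-0.6209) = 2.1050.
E = 2.1050 / √2 = 2.1050 / 1.41421 = 1.4885 ≈ 1.49.

1.49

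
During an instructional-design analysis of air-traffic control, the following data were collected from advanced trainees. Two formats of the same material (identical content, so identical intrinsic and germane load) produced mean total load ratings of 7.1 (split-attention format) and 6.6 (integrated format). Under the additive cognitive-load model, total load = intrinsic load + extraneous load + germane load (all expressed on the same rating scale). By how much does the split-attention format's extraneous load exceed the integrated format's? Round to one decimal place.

Intrinsic and germane load are equal across formats, so the difference in total load equals the difference in extraneous load.
Extraneous-load difference = 7.1 − 6.6 = 0.5.

0.5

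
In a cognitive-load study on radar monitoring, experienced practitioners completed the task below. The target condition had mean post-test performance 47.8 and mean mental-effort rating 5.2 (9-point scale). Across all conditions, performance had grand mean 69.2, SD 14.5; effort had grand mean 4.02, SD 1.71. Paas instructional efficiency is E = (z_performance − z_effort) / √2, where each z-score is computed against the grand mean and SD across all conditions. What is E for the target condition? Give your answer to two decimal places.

-1.53

z_performance = (47.8 − 69.2) / 14.5 = -21.4000 / 14.5 = -1.4759.
z_effort = (5.2 − 4.02) / 1.71 = 1.1800 / 1.71 = 0.6901.
z_P − z_E = -1.4759 − 0.6901 = -2.1660.
E = -2.1660 / √2 = -2.1660 / 1.41421 = -1.5316 ≈ -1.53.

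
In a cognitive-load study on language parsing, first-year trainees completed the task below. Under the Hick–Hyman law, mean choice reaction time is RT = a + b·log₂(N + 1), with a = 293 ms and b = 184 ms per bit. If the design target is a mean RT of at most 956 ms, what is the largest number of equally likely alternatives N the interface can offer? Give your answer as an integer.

11

Set 293 + 184·log₂(N + 1) ≤ 956.
log₂(N + 1) ≤ (956 − 293) / 184 = 3.6033.
N + 1 ≤ 2^3.6033 = 12.1535.
N ≤ 11.1535, so the largest integer N is 11.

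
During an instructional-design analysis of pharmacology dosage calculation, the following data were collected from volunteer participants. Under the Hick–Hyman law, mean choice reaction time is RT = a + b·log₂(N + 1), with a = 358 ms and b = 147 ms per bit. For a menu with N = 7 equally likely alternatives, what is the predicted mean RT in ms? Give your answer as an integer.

799

log₂(7 + 1) = log₂(8) = 3.0000.
RT = 358 + 147 × 3.0000 = 358 + 441.0000 = 799.0000 ms.
≈ 799 ms.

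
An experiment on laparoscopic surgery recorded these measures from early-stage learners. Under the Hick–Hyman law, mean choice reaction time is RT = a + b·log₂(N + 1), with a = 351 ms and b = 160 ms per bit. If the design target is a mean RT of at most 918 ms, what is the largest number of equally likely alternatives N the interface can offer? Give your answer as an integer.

10

Set 351 + 160·log₂(N + 1) ≤ 918.
log₂(N + 1) ≤ (918 − 351) / 160 = 3.5438.
N + 1 ≤ 2^3.5438 = 11.6625.
N ≤ 10.6625, so the largest integer N is 10.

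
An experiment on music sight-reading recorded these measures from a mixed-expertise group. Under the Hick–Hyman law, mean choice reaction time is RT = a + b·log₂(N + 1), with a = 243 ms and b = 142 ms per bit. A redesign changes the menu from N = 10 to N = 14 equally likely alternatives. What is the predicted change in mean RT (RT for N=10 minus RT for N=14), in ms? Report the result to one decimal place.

RT(10) = 243 + 142·log₂(11) = 243 + 142·3.4594 = 734.2348 ms.
RT(14) = 243 + 142·log₂(15) = 243 + 142·3.9069 = 797.7798 ms.
Difference = 734.2348 − 797.7798 = -63.5450 ≈ -63.5 ms.

-63.5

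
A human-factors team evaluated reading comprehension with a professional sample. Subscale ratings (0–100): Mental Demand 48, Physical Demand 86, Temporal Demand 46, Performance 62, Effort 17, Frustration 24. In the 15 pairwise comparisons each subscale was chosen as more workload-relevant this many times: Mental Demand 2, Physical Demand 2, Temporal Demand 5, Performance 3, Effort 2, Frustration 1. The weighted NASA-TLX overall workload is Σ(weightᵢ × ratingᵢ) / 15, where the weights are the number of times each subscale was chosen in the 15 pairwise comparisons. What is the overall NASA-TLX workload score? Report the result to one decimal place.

The tallies are the weights (they sum to 15).
Weighted sum = 2·48 + 2·86 + 5·46 + 3·62 + 2·17 + 1·24
            = 96 + 172 + 230 + 186 + 34 + 24 = 742.
Overall workload = 742 / 15 = 49.4667 ≈ 49.5.

49.5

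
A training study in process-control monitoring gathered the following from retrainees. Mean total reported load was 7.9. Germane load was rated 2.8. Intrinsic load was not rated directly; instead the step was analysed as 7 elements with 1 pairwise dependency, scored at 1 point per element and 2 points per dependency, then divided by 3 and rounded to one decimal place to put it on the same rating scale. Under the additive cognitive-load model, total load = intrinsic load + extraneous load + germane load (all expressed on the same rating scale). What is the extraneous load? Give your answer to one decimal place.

Intrinsic (element-interactivity): (7 × 1 + 1 × 2) / 3 = 9 / 3 = 3.0000 → 3.0.
extraneous load = total − intrinsic − germane
             = 7.9 − 3.0 − 2.8 = 2.1.

2.1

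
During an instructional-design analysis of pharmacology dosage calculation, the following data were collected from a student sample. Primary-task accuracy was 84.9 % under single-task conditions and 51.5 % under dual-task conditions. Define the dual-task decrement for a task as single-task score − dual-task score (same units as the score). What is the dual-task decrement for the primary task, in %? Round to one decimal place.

33.4

Decrement = 84.9 − 51.5 = 33.4000 % ≈ 33.4 %.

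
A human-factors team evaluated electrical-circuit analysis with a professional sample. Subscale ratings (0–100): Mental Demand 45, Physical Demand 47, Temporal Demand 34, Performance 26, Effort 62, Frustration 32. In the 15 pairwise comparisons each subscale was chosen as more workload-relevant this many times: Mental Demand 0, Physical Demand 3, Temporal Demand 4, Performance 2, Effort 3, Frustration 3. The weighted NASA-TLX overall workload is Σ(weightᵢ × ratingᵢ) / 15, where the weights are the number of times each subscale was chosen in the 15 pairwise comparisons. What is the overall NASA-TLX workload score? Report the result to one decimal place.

The tallies are the weights (they sum to 15).
Weighted sum = 0·45 + 3·47 + 4·34 + 2·26 + 3·62 + 3·32
            = 0 + 141 + 136 + 52 + 186 + 96 = 611.
Overall workload = 611 / 15 = 40.7333 ≈ 40.7.

40.7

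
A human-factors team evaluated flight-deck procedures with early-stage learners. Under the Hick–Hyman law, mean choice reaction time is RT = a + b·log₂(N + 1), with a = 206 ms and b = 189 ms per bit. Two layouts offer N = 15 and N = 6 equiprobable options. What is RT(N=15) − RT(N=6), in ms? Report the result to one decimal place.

225.4

RT(15) = 206 + 189·log₂(16) = 206 + 189·4.0000 = 962.0000 ms.
RT(6) = 206 + 189·log₂(7) = 206 + 189·2.8074 = 736.5986 ms.
Difference = 962.0000 − 736.5986 = 225.4014 ≈ 225.4 ms.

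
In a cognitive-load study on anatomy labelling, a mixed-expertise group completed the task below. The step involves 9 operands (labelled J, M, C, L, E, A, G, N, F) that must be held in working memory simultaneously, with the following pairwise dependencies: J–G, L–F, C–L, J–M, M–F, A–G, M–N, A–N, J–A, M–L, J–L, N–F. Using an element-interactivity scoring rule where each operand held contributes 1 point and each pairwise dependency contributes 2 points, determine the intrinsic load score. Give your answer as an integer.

33

Count of operands held simultaneously: 9.
Count of pairwise dependencies listed: 12.
Element contribution: 9 × 1 = 9.
Interaction contribution: 12 × 2 = 24.
Intrinsic load = 9 + 24 = 33.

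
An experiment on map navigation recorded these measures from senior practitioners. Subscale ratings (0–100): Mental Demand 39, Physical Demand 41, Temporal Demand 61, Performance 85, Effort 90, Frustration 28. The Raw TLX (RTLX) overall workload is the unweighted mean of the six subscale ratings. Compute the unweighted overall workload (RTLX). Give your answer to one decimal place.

57.3

Sum of ratings = 39 + 41 + 61 + 85 + 90 + 28 = 344.
RTLX = 344 / 6 = 57.3333 ≈ 57.3.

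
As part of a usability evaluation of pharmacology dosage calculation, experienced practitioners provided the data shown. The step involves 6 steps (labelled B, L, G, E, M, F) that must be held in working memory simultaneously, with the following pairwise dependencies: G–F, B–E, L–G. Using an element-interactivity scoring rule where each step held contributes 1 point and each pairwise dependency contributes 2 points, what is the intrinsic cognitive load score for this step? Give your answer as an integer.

12

Count of steps held simultaneously: 6.
Count of pairwise dependencies listed: 3.
Element contribution: 6 × 1 = 6.
Interaction contribution: 3 × 2 = 6.
Intrinsic load = 6 + 6 = 12.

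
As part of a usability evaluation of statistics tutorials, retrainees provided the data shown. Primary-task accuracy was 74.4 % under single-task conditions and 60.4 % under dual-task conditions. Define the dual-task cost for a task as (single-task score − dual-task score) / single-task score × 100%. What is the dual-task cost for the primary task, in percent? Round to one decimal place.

18.8

Cost = (74.4 − 60.4) / 74.4 × 100%
     = 14.0000 / 74.4 × 100% = 18.8172%.
≈ 18.8%.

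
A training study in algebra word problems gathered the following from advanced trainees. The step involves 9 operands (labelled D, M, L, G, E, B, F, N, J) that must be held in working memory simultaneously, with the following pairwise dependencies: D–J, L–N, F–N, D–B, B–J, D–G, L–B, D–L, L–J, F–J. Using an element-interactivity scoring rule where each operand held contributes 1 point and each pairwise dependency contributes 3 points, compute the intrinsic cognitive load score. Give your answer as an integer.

39

Count of operands held simultaneously: 9.
Count of pairwise dependencies listed: 10.
Element contribution: 9 × 1 = 9.
Interaction contribution: 10 × 3 = 30.
Intrinsic load = 9 + 30 = 39.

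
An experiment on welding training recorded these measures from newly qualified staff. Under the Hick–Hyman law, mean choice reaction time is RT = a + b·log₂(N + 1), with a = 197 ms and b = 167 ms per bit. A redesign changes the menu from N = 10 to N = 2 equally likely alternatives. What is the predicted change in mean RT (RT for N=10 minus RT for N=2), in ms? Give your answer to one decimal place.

313.0

RT(10) = 197 + 167·log₂(11) = 197 + 167·3.4594 = 774.7198 ms.
RT(2) = 197 + 167·log₂(3) = 197 + 167·1.5850 = 461.6950 ms.
Difference = 774.7198 − 461.6950 = 313.0248 ≈ 313.0 ms.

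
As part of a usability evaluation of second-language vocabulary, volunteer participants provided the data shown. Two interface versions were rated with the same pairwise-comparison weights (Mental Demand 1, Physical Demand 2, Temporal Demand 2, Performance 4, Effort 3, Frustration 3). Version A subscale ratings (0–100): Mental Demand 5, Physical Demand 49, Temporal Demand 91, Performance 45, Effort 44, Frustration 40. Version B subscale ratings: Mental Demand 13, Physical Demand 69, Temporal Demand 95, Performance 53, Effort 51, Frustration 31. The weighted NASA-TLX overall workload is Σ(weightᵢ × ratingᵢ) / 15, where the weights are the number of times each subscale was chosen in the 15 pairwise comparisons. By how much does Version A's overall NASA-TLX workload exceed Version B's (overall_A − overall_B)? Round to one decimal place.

Version A weighted sum = 1·5 + 2·49 + 2·91 + 4·45 + 3·44 + 3·40 = 5 + 98 + 182 + 180 + 132 + 120 = 717; overall_A = 717/15 = 47.8000.
Version B weighted sum = 1·13 + 2·69 + 2·95 + 4·53 + 3·51 + 3·31 = 13 + 138 + 190 + 212 + 153 + 93 = 799; overall_B = 799/15 = 53.2667.
Difference = 47.8000 − 53.2667 = -5.4667 ≈ -5.5.

-5.5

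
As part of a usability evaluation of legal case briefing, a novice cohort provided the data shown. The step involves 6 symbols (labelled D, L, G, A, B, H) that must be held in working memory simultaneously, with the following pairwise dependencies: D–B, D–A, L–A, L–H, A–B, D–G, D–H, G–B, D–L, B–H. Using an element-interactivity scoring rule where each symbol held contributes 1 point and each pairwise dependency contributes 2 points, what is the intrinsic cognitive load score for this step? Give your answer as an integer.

Count of symbols held simultaneously: 6.
Count of pairwise dependencies listed: 10.
Element contribution: 6 × 1 = 6.
Interaction contribution: 10 × 2 = 20.
Intrinsic load = 6 + 20 = 26.

26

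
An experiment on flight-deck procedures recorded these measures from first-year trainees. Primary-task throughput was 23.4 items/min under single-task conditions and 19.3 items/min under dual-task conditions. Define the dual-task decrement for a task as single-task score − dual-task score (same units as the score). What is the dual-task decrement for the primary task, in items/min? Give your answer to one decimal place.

4.1

Decrement = 23.4 − 19.3 = 4.1000 items/min ≈ 4.1 items/min.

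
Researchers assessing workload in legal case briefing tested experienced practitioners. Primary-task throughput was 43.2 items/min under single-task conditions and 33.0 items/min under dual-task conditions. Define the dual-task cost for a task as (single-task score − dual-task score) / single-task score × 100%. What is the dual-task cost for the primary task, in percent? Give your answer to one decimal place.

23.6

Cost = (43.2 − 33.0) / 43.2 × 100%
     = 10.2000 / 43.2 × 100% = 23.6111%.
≈ 23.6%.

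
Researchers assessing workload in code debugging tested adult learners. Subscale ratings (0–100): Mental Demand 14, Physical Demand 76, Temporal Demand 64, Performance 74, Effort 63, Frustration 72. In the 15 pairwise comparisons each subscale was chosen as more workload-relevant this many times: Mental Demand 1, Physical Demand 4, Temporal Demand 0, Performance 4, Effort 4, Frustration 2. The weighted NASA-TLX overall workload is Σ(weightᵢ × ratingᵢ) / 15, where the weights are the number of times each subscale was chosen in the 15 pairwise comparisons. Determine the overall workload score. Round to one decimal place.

67.3

The tallies are the weights (they sum to 15).
Weighted sum = 1·14 + 4·76 + 0·64 + 4·74 + 4·63 + 2·72
            = 14 + 304 + 0 + 296 + 252 + 144 = 1010.
Overall workload = 1010 / 15 = 67.3333 ≈ 67.3.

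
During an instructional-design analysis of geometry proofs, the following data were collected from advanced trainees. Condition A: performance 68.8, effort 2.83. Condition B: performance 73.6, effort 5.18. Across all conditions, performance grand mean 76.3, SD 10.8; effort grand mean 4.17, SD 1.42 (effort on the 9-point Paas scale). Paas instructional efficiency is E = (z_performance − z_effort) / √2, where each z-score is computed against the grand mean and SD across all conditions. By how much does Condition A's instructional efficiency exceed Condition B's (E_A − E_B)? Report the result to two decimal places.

0.86

Condition A: z_P = (68.8 − 76.3)/10.8 = -0.6944; z_E = (2.83 − 4.17)/1.42 = -0.9437; E_A = (-0.6944 − (-0.9437))/√2 = 0.1763.
Condition B: z_P = (73.6 − 76.3)/10.8 = -0.2500; z_E = (5.18 − 4.17)/1.42 = 0.7113; E_B = (-0.2500 − 0.7113)/√2 = -0.6797.
E_A − E_B = 0.1763 − (-0.6797) = 0.8560 ≈ 0.86.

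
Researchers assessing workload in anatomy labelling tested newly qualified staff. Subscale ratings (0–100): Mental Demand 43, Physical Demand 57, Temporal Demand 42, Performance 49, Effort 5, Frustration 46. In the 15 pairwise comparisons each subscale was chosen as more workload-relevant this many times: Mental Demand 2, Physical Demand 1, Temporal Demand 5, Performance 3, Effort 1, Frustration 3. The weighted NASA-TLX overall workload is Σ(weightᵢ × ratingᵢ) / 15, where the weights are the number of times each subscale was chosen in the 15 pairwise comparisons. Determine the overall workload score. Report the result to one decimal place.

42.9

The tallies are the weights (they sum to 15).
Weighted sum = 2·43 + 1·57 + 5·42 + 3·49 + 1·5 + 3·46
            = 86 + 57 + 210 + 147 + 5 + 138 = 643.
Overall workload = 643 / 15 = 42.8667 ≈ 42.9.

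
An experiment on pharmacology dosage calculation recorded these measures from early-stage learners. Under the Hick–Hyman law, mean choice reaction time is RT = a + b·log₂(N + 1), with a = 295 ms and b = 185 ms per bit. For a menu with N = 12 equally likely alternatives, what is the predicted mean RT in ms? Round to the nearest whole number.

980

log₂(12 + 1) = log₂(13) = 3.7004.
RT = 295 + 185 × 3.7004 = 295 + 684.5740 = 979.5740 ms.
≈ 980 ms.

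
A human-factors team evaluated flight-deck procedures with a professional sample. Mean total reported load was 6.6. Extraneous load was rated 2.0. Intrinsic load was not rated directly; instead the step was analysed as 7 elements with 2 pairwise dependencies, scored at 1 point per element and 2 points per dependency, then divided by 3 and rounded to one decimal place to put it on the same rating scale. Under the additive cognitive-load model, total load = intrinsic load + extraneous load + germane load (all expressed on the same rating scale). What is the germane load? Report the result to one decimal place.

Intrinsic (element-interactivity): (7 × 1 + 2 × 2) / 3 = 11 / 3 = 3.6667 → 3.7.
germane load = total − intrinsic − extraneous
             = 6.6 − 3.7 − 2.0 = 0.9.

0.9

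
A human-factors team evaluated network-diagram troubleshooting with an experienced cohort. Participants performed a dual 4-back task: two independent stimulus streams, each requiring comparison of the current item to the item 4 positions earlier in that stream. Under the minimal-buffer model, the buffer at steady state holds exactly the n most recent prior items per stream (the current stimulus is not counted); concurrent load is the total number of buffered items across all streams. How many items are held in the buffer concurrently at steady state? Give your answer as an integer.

8

Each stream's buffer holds its 4 most recent prior items.
Two independent streams: 2 × 4 = 8 buffered items at steady state.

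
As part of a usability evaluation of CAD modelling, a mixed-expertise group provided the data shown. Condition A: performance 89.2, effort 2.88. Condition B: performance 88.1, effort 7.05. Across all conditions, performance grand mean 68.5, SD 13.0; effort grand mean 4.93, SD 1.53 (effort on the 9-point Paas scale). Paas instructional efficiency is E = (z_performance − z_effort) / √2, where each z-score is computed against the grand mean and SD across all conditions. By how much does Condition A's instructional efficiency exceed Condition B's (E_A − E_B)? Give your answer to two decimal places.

1.99

Condition A: z_P = (89.2 − 68.5)/13.0 = 1.5923; z_E = (2.88 − 4.93)/1.53 = -1.3399; E_A = (1.5923 − (-1.3399))/√2 = 2.0734.
Condition B: z_P = (88.1 − 68.5)/13.0 = 1.5077; z_E = (7.05 − 4.93)/1.53 = 1.3856; E_B = (1.5077 − 1.3856)/√2 = 0.0863.
E_A − E_B = 2.0734 − 0.0863 = 1.9871 ≈ 1.99.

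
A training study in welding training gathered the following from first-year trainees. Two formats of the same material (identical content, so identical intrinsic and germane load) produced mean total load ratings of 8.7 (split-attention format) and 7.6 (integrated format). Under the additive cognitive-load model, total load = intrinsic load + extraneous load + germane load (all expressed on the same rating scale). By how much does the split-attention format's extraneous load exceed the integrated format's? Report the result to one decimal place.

1.1

Intrinsic and germane load are equal across formats, so the difference in total load equals the difference in extraneous load.
Extraneous-load difference = 8.7 − 7.6 = 1.1.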